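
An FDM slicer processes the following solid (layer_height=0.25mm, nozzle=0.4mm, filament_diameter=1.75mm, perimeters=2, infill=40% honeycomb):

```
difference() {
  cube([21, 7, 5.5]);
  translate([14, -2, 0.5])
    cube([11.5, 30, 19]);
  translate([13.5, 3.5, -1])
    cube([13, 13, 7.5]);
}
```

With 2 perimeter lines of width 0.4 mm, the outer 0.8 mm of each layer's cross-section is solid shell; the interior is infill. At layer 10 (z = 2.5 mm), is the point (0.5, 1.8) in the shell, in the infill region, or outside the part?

shell

At z = 2.5 mm: the 21×7 cube contributes its full rectangle; the 11.5×30 cube at (14, -2) contributes its full rectangle; the 13×13 cube at (13.5, 3.5) contributes its full rectangle; After the difference (first − rest): starting from the 21×7 cube, the 11.5×30 cube at (14, -2) partially overlaps it — only the 49.00 mm² overlap (of its 345.00 mm²) is removed, clipping the outline; the 13×13 cube at (13.5, 3.5) partially overlaps it — only the 1.75 mm² overlap (of its 169.00 mm²) is removed, clipping the outline — 1 connected region. Overall, the cross-section is a single solid region. The nearest boundary edge runs (0.00, 0.00)→(0.00, 7.00); distance from the point to it = 0.50 mm. The point is inside the cross-section, 0.50 mm from the nearest boundary — within the 0.8 mm shell band (2 × 0.4).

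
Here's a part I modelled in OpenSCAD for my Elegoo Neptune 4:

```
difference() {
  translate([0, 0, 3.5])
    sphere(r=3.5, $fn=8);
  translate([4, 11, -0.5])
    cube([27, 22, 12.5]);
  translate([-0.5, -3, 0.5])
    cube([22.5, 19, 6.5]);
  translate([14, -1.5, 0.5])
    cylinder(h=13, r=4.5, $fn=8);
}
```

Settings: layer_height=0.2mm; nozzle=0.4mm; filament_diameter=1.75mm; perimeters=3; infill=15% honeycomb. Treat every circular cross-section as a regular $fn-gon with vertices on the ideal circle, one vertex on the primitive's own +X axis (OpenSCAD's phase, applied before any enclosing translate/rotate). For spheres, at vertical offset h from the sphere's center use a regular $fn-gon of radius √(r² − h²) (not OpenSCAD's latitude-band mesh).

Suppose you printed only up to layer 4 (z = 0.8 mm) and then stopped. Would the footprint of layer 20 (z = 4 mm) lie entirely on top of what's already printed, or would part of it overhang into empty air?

Compare the two slices. At z = 0.8: the r=3.5 sphere contributes a regular 8-gon of circumradius √(3.5²−2.7²) = 2.227 (area = (8/2)·2.227²·sin(360°/8) = 14.03 mm²); the cube at (4, 11) is present — its section is the full 27×22 rectangle (area 594.00 mm²); the 22.5×19 cube at (-0.5, -3) contributes its full rectangle (area 427.50 mm²); the r=4.5 cylinder at (14, -1.5) gives a regular 8-gon of circumradius 4.5 (constant along its height) (area = (8/2)·4.500²·sin(360°/8) = 57.28 mm²); After the difference (first − rest): starting from the r=3.5 sphere (14.03 mm²), the 27×22 cube at (4, 11) misses the remaining region (no effect); the 22.5×19 cube at (-0.5, -3) partially overlaps it — only the 9.14 mm² overlap (of its 427.50 mm²) is removed, clipping the outline; the r=4.5 cylinder at (14, -1.5) misses the remaining region (no effect) — area = 4.89 mm². At z = 4: the r=3.5 sphere slices to a regular 8-gon of circumradius 3.464 (√(r²−h²) with h=0.5 from center) (area = (8/2)·3.464²·sin(360°/8) = 33.94 mm²); the cube at (4, 11) (footprint 27×22) is included at this height (area 594.00 mm²); the 22.5×19 cube at (-0.5, -3) contributes its full rectangle (area 427.50 mm²); the r=4.5 cylinder at (14, -1.5) gives a regular 8-gon of circumradius 4.5 (constant along its height) (area = (8/2)·4.500²·sin(360°/8) = 57.28 mm²); After the difference (first − rest): starting from the r=3.5 sphere (33.94 mm²), the 27×22 cube at (4, 11) misses the remaining region (no effect); the 22.5×19 cube at (-0.5, -3) partially overlaps it — only the 19.89 mm² overlap (of its 427.50 mm²) is removed, clipping the outline; the r=4.5 cylinder at (14, -1.5) misses the remaining region (no effect) — area = 14.05 mm². Checking containment: at z = 4 the cross-section extends beyond the z = 0.8 cross-section by about 9.16 mm².

part overhangs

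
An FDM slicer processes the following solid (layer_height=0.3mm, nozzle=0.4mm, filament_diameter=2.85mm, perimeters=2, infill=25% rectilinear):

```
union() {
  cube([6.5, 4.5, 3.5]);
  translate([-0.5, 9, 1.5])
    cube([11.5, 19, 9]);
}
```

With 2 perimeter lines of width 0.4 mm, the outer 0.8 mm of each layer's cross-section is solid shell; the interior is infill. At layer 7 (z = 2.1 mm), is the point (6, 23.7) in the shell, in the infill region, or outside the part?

infill

At z = 2.1 mm: the cube (footprint 6.5×4.5) is included at this height; the 11.5×19 cube at (-0.5, 9) contributes its full rectangle; Combining (union): the 2 present regions are separate (no shared area or edge), so areas and boundary lengths simply add and each stays a separate island — 2 connected regions. Overall, the cross-section has 2 separate islands. The nearest boundary edge runs (-0.50, 28.00)→(11.00, 28.00); distance from the point to it = 4.30 mm. (Shell/infill is judged within the island containing the point — the largest one.) The point is inside the cross-section and 4.30 mm from the nearest boundary — more than the 0.8 mm shell width (2 × 0.4), so it's in the infill interior.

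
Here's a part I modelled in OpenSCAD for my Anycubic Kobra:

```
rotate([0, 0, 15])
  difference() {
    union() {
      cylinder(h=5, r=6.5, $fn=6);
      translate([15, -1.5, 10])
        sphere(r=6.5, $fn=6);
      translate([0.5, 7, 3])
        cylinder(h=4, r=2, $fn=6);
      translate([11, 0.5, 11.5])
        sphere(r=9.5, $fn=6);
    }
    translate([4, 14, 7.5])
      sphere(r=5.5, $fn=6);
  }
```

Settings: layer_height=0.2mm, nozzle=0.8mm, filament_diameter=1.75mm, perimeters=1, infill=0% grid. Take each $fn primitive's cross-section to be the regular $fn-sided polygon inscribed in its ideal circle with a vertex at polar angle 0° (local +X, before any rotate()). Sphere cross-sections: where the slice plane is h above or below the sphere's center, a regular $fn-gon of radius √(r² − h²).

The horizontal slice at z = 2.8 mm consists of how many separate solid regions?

At z = 2.8 mm: the r=6.5 cylinder contributes a regular 6-gon of circumradius 6.5; the sphere at (15, -1.5) does not reach this height (|z−center|=7.200 > r=6.5); the cylinder at (0.5, 7) is absent (z outside [3, 7]); the r=9.5 sphere at (11, 0.5) slices to a regular 6-gon of circumradius 3.816 (√(r²−h²) with h=8.7 from center); Taking the union: the 2 present regions are separate (no shared area or edge), so areas and boundary lengths simply add and each stays a separate island — 2 connected regions; the r=5.5 sphere at (4, 14) slices to a regular 6-gon of circumradius 2.857 (√(r²−h²) with h=4.7 from center); After the difference (first − rest): starting from the result so far, the r=5.5 sphere at (4, 14) misses the remaining region (no effect) — 2 connected regions; (whole slice rotated 15° about Z — lengths, areas and connectivity unchanged). The result has 2 disconnected regions.

2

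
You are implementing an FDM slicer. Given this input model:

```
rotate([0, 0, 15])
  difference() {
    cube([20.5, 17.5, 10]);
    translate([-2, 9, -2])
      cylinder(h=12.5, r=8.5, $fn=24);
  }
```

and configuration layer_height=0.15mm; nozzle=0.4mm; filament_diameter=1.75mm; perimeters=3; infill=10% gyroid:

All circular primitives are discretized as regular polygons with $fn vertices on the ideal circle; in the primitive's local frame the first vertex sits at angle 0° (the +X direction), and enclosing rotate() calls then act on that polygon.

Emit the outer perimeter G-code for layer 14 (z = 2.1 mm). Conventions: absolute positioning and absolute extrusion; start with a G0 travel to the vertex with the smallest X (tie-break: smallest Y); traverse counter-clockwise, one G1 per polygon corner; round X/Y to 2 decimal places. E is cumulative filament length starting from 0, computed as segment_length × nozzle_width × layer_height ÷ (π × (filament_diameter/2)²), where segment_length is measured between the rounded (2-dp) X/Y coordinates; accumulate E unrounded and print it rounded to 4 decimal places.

At z = 2.1 mm: the cube (footprint 20.5×17.5) is included at this height; the r=8.5 cylinder at (-2, 9) contributes a regular 24-gon of circumradius 8.5; Taking the first minus the rest: starting from the 20.5×17.5 cube, the r=8.5 cylinder at (-2, 9) partially overlaps it — only the 78.72 mm² overlap (of its 224.40 mm²) is removed, clipping the outline — 1 connected region; (rotated 15° about Z; rotation is an isometry so areas/perimeters/island counts are preserved). The outline is a single polygon with 17 vertices. Extrusion per mm of travel: 0.4 × 0.15 / (π × 0.875²) = 0.024945. Accumulating E over each segment gives final E = 2.0485.

G0 X-4.53 Y16.90 Z2.10
G1 X-4.46 Y16.65 E0.0065
G1 X-4.26 Y16.68 E0.0115
G1 X-2.06 Y16.39 E0.0669
G1 X-0.01 Y15.54 E0.1222
G1 X1.75 Y14.19 E0.1776
G1 X3.10 Y12.43 E0.2329
G1 X3.95 Y10.38 E0.2883
G1 X4.24 Y8.18 E0.3436
G1 X3.95 Y5.98 E0.3990
G1 X3.10 Y3.93 E0.4543
G1 X1.75 Y2.17 E0.5097
G1 X-0.01 Y0.81 E0.5651
G1 X-0.20 Y0.74 E0.5702
G1 X0.00 Y0.00 E0.5893
G1 X19.80 Y5.31 E1.1007
G1 X15.27 Y22.21 E1.5371
G1 X-4.53 Y16.90 E2.0485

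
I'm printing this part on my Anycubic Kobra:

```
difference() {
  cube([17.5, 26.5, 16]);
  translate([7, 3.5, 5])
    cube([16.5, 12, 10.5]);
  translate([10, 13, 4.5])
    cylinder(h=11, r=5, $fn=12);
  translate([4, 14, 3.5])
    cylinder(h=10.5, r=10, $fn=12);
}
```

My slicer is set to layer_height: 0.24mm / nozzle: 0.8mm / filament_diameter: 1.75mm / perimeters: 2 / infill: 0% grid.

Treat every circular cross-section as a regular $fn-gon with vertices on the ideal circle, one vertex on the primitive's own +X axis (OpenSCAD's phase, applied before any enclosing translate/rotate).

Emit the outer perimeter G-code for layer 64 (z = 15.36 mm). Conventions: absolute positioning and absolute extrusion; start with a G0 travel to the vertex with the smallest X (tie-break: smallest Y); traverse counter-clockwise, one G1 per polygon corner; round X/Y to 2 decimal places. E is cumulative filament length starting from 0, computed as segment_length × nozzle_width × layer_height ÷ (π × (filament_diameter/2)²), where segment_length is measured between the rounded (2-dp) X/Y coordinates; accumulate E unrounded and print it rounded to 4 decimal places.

G0 X0.00 Y0.00 Z15.36
G1 X17.50 Y0.00 E1.3969
G1 X17.50 Y3.50 E1.6763
G1 X7.00 Y3.50 E2.5145
G1 X7.00 Y9.17 E2.9671
G1 X5.67 Y10.50 E3.1172
G1 X5.00 Y13.00 E3.3238
G1 X5.67 Y15.50 E3.5304
G1 X7.50 Y17.33 E3.7370
G1 X10.00 Y18.00 E3.9436
G1 X12.50 Y17.33 E4.1502
G1 X14.33 Y15.50 E4.3568
G1 X17.50 Y15.50 E4.6098
G1 X17.50 Y26.50 E5.4879
G1 X0.00 Y26.50 E6.8848
G1 X0.00 Y0.00 E9.0002

At z = 15.36 mm: the cube is present — its section is the full 17.5×26.5 rectangle; the cube at (7, 3.5) is present — its section is the full 16.5×12 rectangle; the cylinder at (10, 13): section is a regular 12-gon, circumradius r=5; the cylinder at (4, 14) does not reach this height (z outside [3.5, 14]); After the difference (first − rest): starting from the 17.5×26.5 cube, the 16.5×12 cube at (7, 3.5) partially overlaps it — only the 126.00 mm² overlap (of its 198.00 mm²) is removed, clipping the outline; the r=5 cylinder at (10, 13) partially overlaps it — only the 23.38 mm² overlap (of its 75.00 mm²) is removed, clipping the outline — 1 connected region. The outline is a single polygon with 15 vertices. Extrusion per mm of travel: 0.8 × 0.24 / (π × 0.875²) = 0.079824. Accumulating E over each segment gives final E = 9.0002.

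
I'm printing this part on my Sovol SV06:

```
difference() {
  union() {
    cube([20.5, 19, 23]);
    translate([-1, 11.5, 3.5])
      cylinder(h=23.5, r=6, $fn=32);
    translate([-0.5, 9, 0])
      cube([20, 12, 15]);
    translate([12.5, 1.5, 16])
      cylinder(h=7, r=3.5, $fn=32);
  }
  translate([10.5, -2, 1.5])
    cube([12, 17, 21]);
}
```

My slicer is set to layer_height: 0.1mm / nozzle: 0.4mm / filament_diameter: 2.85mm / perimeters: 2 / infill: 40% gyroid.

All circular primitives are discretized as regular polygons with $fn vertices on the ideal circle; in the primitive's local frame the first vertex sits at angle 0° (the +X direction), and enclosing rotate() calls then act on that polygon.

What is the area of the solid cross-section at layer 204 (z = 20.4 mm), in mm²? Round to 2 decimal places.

308.50 mm²

At z = 20.4 mm: the cube (footprint 20.5×19) is included at this height (area 389.50 mm²); the r=6 cylinder at (-1, 11.5) contributes a regular 32-gon of circumradius 6 (area = (32/2)·6.000²·sin(360°/32) = 112.37 mm²); the cube at (-0.5, 9) is not intersected at this z (z outside [0, 15]); the r=3.5 cylinder at (12.5, 1.5) contributes a regular 32-gon of circumradius 3.5 (area = (32/2)·3.500²·sin(360°/32) = 38.24 mm²); Combining (union): the regions partially overlap — summed areas 540.11 mm² minus the doubly-counted overlap 73.54 mm² gives 466.57 mm² — area = 466.57 mm²; the cube at (10.5, -2) is present — its section is the full 12×17 rectangle (area 204.00 mm²); After the difference (first − rest): starting from that combined region (466.57 mm²), the 12×17 cube at (10.5, -2) partially overlaps it — only the 158.07 mm² overlap (of its 204.00 mm²) is removed, clipping the outline — area = 308.50 mm². Overall, the cross-section is a single solid region. Net area = 308.50 mm².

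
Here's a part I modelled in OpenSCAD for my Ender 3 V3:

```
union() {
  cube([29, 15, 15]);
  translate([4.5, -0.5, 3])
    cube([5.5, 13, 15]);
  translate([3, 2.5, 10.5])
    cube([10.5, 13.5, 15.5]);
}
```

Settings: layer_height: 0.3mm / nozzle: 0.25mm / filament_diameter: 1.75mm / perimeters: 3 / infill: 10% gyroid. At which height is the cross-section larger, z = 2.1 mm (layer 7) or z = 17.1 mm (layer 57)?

Layer 7 (z = 2.1): the cube is present — its section is the full 29×15 rectangle (area 435.00 mm²); the cube at (4.5, -0.5) does not reach this height (z outside [3, 18]); the cube at (3, 2.5) does not reach this height (z outside [10.5, 26]); Taking the union: only the 29×15 cube is present, so the union is just that shape — area = 435.00 mm². So its area = 435.00 mm². Layer 57 (z = 17.1): the cube is absent (z outside [0, 15]); the 5.5×13 cube at (4.5, -0.5) contributes its full rectangle (area 71.50 mm²); the 10.5×13.5 cube at (3, 2.5) contributes its full rectangle (area 141.75 mm²); Taking the union: the regions partially overlap — summed areas 213.25 mm² minus the doubly-counted overlap 55.00 mm² gives 158.25 mm² — area = 158.25 mm². So its area = 158.25 mm². Layer 7 is larger (435.00 vs 158.25 mm²).

layer 7 (z = 2.1 mm)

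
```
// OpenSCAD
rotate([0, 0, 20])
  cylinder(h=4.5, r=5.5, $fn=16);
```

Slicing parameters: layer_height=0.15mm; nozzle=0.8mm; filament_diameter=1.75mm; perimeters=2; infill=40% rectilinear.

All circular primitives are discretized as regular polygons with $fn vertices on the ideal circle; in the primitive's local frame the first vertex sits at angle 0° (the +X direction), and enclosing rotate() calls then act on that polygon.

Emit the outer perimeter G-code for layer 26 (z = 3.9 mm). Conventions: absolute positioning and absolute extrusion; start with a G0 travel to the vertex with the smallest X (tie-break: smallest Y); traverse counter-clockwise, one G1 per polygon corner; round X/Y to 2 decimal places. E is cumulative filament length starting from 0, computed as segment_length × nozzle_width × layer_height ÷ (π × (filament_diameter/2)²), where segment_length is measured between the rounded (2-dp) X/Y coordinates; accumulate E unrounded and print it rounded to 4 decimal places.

G0 X-5.49 Y0.24 Z3.90
G1 X-5.17 Y-1.88 E0.1070
G1 X-4.06 Y-3.72 E0.2142
G1 X-2.32 Y-4.98 E0.3214
G1 X-0.24 Y-5.49 E0.4282
G1 X1.88 Y-5.17 E0.5352
G1 X3.72 Y-4.06 E0.6424
G1 X4.98 Y-2.32 E0.7496
G1 X5.49 Y-0.24 E0.8564
G1 X5.17 Y1.88 E0.9634
G1 X4.06 Y3.72 E1.0706
G1 X2.32 Y4.98 E1.1777
G1 X0.24 Y5.49 E1.2846
G1 X-1.88 Y5.17 E1.3916
G1 X-3.72 Y4.06 E1.4988
G1 X-4.98 Y2.32 E1.6059
G1 X-5.49 Y0.24 E1.7128

At z = 3.9 mm: the cylinder: section is a regular 16-gon, circumradius r=5.5; (whole slice rotated 20° about Z — lengths, areas and connectivity unchanged). The outline is a single polygon with 16 vertices. Extrusion per mm of travel: 0.8 × 0.15 / (π × 0.875²) = 0.049890. Accumulating E over each segment gives final E = 1.7128.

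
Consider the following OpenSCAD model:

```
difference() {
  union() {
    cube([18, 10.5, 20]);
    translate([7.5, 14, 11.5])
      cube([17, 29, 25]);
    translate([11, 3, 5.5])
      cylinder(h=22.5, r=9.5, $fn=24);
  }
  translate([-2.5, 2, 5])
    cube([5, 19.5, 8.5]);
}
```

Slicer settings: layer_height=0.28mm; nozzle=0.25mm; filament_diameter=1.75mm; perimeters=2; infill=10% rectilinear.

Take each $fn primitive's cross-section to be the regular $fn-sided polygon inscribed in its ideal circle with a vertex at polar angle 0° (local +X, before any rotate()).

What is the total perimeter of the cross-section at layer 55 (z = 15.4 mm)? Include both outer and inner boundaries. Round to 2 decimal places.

At z = 15.4 mm: the cube (footprint 18×10.5) is included at this height (perimeter 57.00 mm); the cube at (7.5, 14) is present — its section is the full 17×29 rectangle (perimeter 92.00 mm); the r=9.5 cylinder at (11, 3) gives a regular 24-gon of circumradius 9.5 (constant along its height) (perimeter = 2·24·9.500·sin(180°/24) = 59.52 mm); Combining (union): the regions partially overlap (shared area 163.15 mm²), so the edge portions inside another operand are dropped and the merged outline is re-measured after clipping — boundary = 158.28 mm; the cube at (-2.5, 2) is absent (z outside [5, 13.5]); Subtracting the remaining from the first: none of the subtracted shapes is present at this height, so the result so far is unchanged — boundary = 158.28 mm. Overall, the cross-section has 2 separate islands. Total boundary length (outer) = 158.28 mm.

158.28 mm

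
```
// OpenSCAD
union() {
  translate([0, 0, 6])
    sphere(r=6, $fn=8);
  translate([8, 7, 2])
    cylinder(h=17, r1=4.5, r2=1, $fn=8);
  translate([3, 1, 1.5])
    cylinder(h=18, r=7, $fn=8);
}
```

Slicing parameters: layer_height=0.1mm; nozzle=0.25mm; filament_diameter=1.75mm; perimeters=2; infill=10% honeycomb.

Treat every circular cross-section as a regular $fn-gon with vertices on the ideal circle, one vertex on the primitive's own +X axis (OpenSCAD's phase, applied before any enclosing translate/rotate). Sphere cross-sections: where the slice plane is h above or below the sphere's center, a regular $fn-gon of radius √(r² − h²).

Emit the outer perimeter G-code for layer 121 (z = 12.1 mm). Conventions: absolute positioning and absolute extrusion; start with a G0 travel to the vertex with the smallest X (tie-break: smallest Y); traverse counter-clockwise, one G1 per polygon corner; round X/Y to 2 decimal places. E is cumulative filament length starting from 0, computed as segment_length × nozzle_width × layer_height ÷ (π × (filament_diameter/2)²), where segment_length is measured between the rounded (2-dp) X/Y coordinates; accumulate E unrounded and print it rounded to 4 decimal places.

At z = 12.1 mm: the sphere is not intersected at this z (|z−center|=6.100 > r=6); the cone at (8, 7): at t=0.594 of its height the radius interpolates to r₁+(r₂−r₁)t = 2.421, giving a regular 8-gon of that circumradius; the cylinder at (3, 1): section is a regular 8-gon, circumradius r=7; Taking the union: the regions partially overlap (shared area 3.04 mm²), so overlapping operands fuse into one piece — 1 connected region. The outline is a single polygon with 15 vertices. Extrusion per mm of travel: 0.25 × 0.1 / (π × 0.875²) = 0.010394. Accumulating E over each segment gives final E = 0.5172.

G0 X-4.00 Y1.00 Z12.10
G1 X-1.95 Y-3.95 E0.0557
G1 X3.00 Y-6.00 E0.1114
G1 X7.95 Y-3.95 E0.1671
G1 X10.00 Y1.00 E0.2227
G1 X8.44 Y4.76 E0.2651
G1 X9.71 Y5.29 E0.2794
G1 X10.42 Y7.00 E0.2986
G1 X9.71 Y8.71 E0.3179
G1 X8.00 Y9.42 E0.3371
G1 X6.29 Y8.71 E0.3563
G1 X5.58 Y7.00 E0.3756
G1 X5.61 Y6.92 E0.3765
G1 X3.00 Y8.00 E0.4058
G1 X-1.95 Y5.95 E0.4615
G1 X-4.00 Y1.00 E0.5172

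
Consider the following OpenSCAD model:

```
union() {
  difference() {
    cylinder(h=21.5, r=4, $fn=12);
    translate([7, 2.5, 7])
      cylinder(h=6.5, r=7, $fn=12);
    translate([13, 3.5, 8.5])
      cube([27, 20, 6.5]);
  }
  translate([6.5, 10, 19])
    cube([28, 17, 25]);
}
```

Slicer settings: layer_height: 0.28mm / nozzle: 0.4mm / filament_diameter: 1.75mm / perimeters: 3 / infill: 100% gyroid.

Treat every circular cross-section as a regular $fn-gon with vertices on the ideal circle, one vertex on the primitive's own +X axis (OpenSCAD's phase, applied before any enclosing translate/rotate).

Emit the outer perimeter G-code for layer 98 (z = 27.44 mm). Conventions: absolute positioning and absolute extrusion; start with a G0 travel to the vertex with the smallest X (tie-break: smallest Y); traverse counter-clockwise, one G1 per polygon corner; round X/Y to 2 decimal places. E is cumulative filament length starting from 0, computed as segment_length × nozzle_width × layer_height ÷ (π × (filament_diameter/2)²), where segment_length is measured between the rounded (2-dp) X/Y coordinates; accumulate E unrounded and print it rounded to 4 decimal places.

At z = 27.44 mm: the cylinder does not reach this height (z outside [0, 21.5]); the cylinder at (7, 2.5) is absent (z outside [7, 13.5]); the cube at (13, 3.5) is not intersected at this z (z outside [8.5, 15]); Subtracting the remaining from the first: the first operand is absent here, so nothing remains; the cube at (6.5, 10) (footprint 28×17) is included at this height; Merging all regions: only the 28×17 cube at (6.5, 10) is present, so the union is just that shape — 1 connected region. The outline is a single polygon with 4 vertices. Extrusion per mm of travel: 0.4 × 0.28 / (π × 0.875²) = 0.046564. Accumulating E over each segment gives final E = 4.1908.

G0 X6.50 Y10.00 Z27.44
G1 X34.50 Y10.00 E1.3038
G1 X34.50 Y27.00 E2.0954
G1 X6.50 Y27.00 E3.3992
G1 X6.50 Y10.00 E4.1908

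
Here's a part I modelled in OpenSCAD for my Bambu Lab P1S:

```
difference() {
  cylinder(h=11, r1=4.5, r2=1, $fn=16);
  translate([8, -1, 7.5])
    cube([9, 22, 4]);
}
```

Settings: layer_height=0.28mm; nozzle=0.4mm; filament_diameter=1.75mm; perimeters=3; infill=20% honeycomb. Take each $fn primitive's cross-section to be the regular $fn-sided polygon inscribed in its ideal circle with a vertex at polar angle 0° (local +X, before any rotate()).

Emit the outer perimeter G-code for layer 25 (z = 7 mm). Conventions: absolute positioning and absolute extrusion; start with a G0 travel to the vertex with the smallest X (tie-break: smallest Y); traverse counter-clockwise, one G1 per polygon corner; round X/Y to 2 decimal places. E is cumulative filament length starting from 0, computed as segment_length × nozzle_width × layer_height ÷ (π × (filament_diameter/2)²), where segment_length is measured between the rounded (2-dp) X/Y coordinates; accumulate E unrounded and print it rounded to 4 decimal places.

At z = 7 mm: the cone: at t=0.636 of its height the radius interpolates to r₁+(r₂−r₁)t = 2.273, giving a regular 16-gon of that circumradius; the cube at (8, -1) does not reach this height (z outside [7.5, 11.5]); Taking the first minus the rest: none of the subtracted shapes is present at this height, so the cone is unchanged — 1 connected region. The outline is a single polygon with 16 vertices. Extrusion per mm of travel: 0.4 × 0.28 / (π × 0.875²) = 0.046564. Accumulating E over each segment gives final E = 0.6608.

G0 X-2.27 Y0.00 Z7.00
G1 X-2.10 Y-0.87 E0.0413
G1 X-1.61 Y-1.61 E0.0826
G1 X-0.87 Y-2.10 E0.1239
G1 X0.00 Y-2.27 E0.1652
G1 X0.87 Y-2.10 E0.2065
G1 X1.61 Y-1.61 E0.2478
G1 X2.10 Y-0.87 E0.2891
G1 X2.27 Y0.00 E0.3304
G1 X2.10 Y0.87 E0.3717
G1 X1.61 Y1.61 E0.4130
G1 X0.87 Y2.10 E0.4543
G1 X0.00 Y2.27 E0.4956
G1 X-0.87 Y2.10 E0.5369
G1 X-1.61 Y1.61 E0.5782
G1 X-2.10 Y0.87 E0.6196
G1 X-2.27 Y0.00 E0.6608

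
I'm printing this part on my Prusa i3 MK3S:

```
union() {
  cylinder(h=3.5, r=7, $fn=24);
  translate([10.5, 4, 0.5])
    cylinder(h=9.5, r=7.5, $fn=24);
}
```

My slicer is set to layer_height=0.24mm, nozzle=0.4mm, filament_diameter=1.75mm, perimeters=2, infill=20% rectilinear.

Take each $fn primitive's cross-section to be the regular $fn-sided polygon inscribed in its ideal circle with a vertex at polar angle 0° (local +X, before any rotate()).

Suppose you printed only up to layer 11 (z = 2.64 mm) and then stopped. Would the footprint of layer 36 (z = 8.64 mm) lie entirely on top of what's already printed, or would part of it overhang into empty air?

entirely on top

Compare the two slices. At z = 2.64: the r=7 cylinder gives a regular 24-gon of circumradius 7 (constant along its height) (area = (24/2)·7.000²·sin(360°/24) = 152.19 mm²); the r=7.5 cylinder at (10.5, 4) contributes a regular 24-gon of circumradius 7.5 (area = (24/2)·7.500²·sin(360°/24) = 174.70 mm²); Combining (union): the regions partially overlap — summed areas 326.89 mm² minus the doubly-counted overlap 19.62 mm² gives 307.27 mm² — area = 307.27 mm². At z = 8.64: the cylinder is absent (z outside [0, 3.5]); the r=7.5 cylinder at (10.5, 4) gives a regular 24-gon of circumradius 7.5 (constant along its height) (area = (24/2)·7.500²·sin(360°/24) = 174.70 mm²); Taking the union: only the r=7.5 cylinder at (10.5, 4) is present, so the union is just that shape — area = 174.70 mm². Checking containment: the cross-section at z = 8.64 is a subset of the cross-section at z = 2.64.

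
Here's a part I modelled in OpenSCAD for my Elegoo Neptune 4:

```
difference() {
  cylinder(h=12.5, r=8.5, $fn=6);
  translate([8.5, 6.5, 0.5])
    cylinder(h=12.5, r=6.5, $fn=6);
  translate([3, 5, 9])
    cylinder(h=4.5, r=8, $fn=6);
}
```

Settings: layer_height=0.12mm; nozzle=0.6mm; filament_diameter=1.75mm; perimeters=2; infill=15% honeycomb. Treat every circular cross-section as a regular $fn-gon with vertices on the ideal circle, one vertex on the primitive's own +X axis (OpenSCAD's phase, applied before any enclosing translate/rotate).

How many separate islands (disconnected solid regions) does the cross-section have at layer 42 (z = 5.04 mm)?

1

At z = 5.04 mm: the r=8.5 cylinder gives a regular 6-gon of circumradius 8.5 (constant along its height); the cylinder at (8.5, 6.5): section is a regular 6-gon, circumradius r=6.5; the cylinder at (3, 5) is not intersected at this z (z outside [9, 13.5]); Taking the first minus the rest: starting from the r=8.5 cylinder, the r=6.5 cylinder at (8.5, 6.5) partially overlaps it — only the 17.40 mm² overlap (of its 109.77 mm²) is removed, clipping the outline — 1 connected region. Overall, the cross-section is a single solid region. Island count = 1.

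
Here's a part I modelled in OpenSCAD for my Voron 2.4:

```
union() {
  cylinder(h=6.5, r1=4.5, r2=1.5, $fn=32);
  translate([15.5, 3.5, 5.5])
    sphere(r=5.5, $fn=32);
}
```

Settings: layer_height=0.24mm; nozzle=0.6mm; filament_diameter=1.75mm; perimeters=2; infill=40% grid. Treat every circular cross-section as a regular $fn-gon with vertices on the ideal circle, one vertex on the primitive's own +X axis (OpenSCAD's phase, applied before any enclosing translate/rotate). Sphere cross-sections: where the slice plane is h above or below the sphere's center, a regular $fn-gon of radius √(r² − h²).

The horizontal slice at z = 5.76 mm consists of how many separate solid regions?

At z = 5.76 mm: the cone: at t=0.886 of its height the radius interpolates to r₁+(r₂−r₁)t = 1.842, giving a regular 32-gon of that circumradius; the r=5.5 sphere at (15.5, 3.5) slices to a regular 32-gon of circumradius 5.494 (√(r²−h²) with h=0.26 from center); Merging all regions: the 2 present regions are separate (no shared area or edge), so areas and boundary lengths simply add and each stays a separate island — 2 connected regions. The result has 2 disconnected regions.

2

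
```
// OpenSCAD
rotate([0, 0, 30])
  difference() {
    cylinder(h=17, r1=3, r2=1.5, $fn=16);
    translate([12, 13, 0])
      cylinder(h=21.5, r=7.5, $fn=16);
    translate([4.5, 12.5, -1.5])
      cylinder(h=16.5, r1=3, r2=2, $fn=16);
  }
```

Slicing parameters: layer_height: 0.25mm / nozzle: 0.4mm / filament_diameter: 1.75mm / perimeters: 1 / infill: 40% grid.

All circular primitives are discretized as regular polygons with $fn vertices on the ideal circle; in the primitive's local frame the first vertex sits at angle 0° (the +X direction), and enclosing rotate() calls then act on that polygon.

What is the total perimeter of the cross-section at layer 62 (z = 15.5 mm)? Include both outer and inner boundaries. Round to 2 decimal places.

10.19 mm

At z = 15.5 mm: the cone (r1=3→r2=1.5) has section circumradius 1.632 here — a regular 16-gon (perimeter = 2·16·1.632·sin(180°/16) = 10.19 mm); the r=7.5 cylinder at (12, 13) contributes a regular 16-gon of circumradius 7.5 (perimeter = 2·16·7.500·sin(180°/16) = 46.82 mm); the cone at (4.5, 12.5) does not reach this height (z outside [-1.5, 15]); After the difference (first − rest): starting from the cone, the r=7.5 cylinder at (12, 13) misses the remaining region (no effect) — boundary = 10.19 mm; (whole slice rotated 30° about Z — lengths, areas and connectivity unchanged). Overall, the cross-section is a single solid region. Total boundary length (outer) = 10.19 mm.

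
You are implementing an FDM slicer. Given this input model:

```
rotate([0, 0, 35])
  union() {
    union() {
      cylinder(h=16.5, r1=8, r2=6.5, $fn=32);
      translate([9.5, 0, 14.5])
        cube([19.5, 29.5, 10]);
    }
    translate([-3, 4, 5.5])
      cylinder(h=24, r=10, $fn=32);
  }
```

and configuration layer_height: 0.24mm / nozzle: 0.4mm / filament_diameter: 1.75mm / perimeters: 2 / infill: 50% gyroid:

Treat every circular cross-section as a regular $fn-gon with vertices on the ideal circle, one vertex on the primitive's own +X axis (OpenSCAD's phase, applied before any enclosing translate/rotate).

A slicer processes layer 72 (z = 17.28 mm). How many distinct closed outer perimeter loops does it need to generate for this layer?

At z = 17.28 mm: the cone is not intersected at this z (z outside [0, 16.5]); the 19.5×29.5 cube at (9.5, 0) contributes its full rectangle; Taking the union: only the 19.5×29.5 cube at (9.5, 0) is present, so the union is just that shape — 1 connected region; the cylinder at (-3, 4): section is a regular 32-gon, circumradius r=10; Merging all regions: the 2 present regions are separate (no shared area or edge), so areas and boundary lengths simply add and each stays a separate island — 2 connected regions; (rotated 35° about Z; rotation is an isometry so areas/perimeters/island counts are preserved). The result has 2 disconnected regions.

2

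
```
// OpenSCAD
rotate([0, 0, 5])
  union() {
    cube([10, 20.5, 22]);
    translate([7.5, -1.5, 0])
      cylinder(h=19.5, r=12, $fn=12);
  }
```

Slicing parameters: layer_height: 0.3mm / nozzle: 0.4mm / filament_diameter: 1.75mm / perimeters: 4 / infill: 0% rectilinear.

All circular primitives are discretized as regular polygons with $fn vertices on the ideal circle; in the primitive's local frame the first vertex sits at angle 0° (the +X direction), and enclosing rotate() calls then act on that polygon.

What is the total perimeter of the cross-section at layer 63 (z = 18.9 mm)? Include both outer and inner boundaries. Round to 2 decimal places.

97.40 mm

At z = 18.9 mm: the 10×20.5 cube contributes its full rectangle (perimeter 61.00 mm); the r=12 cylinder at (7.5, -1.5) gives a regular 12-gon of circumradius 12 (constant along its height) (perimeter = 2·12·12.000·sin(180°/12) = 74.54 mm); Taking the union: the regions partially overlap (shared area 95.80 mm²), so the edge portions inside another operand are dropped and the merged outline is re-measured after clipping — boundary = 97.40 mm; (rotated 5° about Z; rotation is an isometry so areas/perimeters/island counts are preserved). Overall, the cross-section is a single solid region. Total boundary length (outer) = 97.40 mm.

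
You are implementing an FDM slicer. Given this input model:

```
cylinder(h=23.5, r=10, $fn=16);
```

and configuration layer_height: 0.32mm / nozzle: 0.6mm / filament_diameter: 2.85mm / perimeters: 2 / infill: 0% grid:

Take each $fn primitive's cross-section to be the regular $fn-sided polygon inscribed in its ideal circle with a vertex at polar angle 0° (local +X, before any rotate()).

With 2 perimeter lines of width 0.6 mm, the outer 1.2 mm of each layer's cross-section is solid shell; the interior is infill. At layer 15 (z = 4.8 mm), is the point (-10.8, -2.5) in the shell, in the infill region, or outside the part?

At z = 4.8 mm: the r=10 cylinder gives a regular 16-gon of circumradius 10 (constant along its height). Overall, the cross-section is a single solid region. The nearest boundary edge runs (-10.00, 0.00)→(-9.24, -3.83); distance from the point to it = 1.27 mm. The point is not inside any of the regions above, so it lies outside the cross-section (1.27 mm from the nearest boundary).

outside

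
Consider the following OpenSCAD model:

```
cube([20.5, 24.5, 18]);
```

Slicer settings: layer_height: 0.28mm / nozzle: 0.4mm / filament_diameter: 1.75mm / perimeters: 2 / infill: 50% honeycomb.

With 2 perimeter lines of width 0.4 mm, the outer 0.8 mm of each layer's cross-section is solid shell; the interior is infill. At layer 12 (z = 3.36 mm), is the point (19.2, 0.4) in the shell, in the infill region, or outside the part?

At z = 3.36 mm: the 20.5×24.5 cube contributes its full rectangle. Overall, the cross-section is a single solid region. The nearest boundary edge runs (0.00, 0.00)→(20.50, 0.00); distance from the point to it = 0.40 mm. The point is inside the cross-section, 0.40 mm from the nearest boundary — within the 0.8 mm shell band (2 × 0.4).

shell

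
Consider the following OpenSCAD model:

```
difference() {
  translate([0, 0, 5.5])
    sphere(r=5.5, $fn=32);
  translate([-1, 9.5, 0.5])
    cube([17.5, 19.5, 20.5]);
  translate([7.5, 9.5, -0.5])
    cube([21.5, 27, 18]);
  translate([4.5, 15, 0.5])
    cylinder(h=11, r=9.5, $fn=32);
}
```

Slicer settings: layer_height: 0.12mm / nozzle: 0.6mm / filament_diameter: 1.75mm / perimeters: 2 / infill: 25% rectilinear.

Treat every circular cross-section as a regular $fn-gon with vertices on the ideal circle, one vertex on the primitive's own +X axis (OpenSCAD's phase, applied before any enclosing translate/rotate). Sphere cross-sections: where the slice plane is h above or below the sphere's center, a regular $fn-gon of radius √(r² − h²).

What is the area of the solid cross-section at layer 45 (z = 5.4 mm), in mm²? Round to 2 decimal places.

At z = 5.4 mm: the r=5.5 sphere contributes a regular 32-gon of circumradius √(5.5²−0.1²) = 5.499 (area = (32/2)·5.499²·sin(360°/32) = 94.39 mm²); the 17.5×19.5 cube at (-1, 9.5) contributes its full rectangle (area 341.25 mm²); the 21.5×27 cube at (7.5, 9.5) contributes its full rectangle (area 580.50 mm²); the r=9.5 cylinder at (4.5, 15) gives a regular 32-gon of circumradius 9.5 (constant along its height) (area = (32/2)·9.500²·sin(360°/32) = 281.71 mm²); Subtracting the remaining from the first: starting from the r=5.5 sphere (94.39 mm²), the 17.5×19.5 cube at (-1, 9.5) misses the remaining region (no effect); the 21.5×27 cube at (7.5, 9.5) misses the remaining region (no effect); the r=9.5 cylinder at (4.5, 15) misses the remaining region (no effect) — area = 94.39 mm². Overall, the cross-section is a single solid region. Net area = 94.39 mm².

94.39 mm²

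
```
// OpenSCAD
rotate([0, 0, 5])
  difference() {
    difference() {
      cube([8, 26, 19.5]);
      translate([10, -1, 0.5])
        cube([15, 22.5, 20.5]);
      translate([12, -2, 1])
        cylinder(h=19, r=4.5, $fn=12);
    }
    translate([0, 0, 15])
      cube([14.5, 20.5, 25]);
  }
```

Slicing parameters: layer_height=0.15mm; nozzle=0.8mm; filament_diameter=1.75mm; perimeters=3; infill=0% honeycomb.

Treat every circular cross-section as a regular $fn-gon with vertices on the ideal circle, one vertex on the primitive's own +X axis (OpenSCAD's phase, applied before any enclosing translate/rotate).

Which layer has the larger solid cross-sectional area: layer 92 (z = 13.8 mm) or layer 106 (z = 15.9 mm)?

layer 92 (z = 13.8 mm)

Layer 92 (z = 13.8): the cube is present — its section is the full 8×26 rectangle (area 208.00 mm²); the cube at (10, -1) is present — its section is the full 15×22.5 rectangle (area 337.50 mm²); the r=4.5 cylinder at (12, -2) gives a regular 12-gon of circumradius 4.5 (constant along its height) (area = (12/2)·4.500²·sin(360°/12) = 60.75 mm²); Taking the first minus the rest: starting from the 8×26 cube (208.00 mm²), the 15×22.5 cube at (10, -1) misses the remaining region (no effect); the r=4.5 cylinder at (12, -2) misses the remaining region (no effect) — area = 208.00 mm²; the cube does not reach this height (z outside [15, 40]); Taking the first minus the rest: none of the subtracted shapes is present at this height, so the result so far is unchanged — area = 208.00 mm²; (whole slice rotated 5° about Z — lengths, areas and connectivity unchanged). So its area = 208.00 mm². Layer 106 (z = 15.9): the 8×26 cube contributes its full rectangle (area 208.00 mm²); the cube at (10, -1) (footprint 15×22.5) is included at this height (area 337.50 mm²); the r=4.5 cylinder at (12, -2) gives a regular 12-gon of circumradius 4.5 (constant along its height) (area = (12/2)·4.500²·sin(360°/12) = 60.75 mm²); Taking the first minus the rest: starting from the 8×26 cube (208.00 mm²), the 15×22.5 cube at (10, -1) misses the remaining region (no effect); the r=4.5 cylinder at (12, -2) misses the remaining region (no effect) — area = 208.00 mm²; the 14.5×20.5 cube contributes its full rectangle (area 297.25 mm²); Taking the first minus the rest: starting from that combined region (208.00 mm²), the 14.5×20.5 cube partially overlaps it — only the 164.00 mm² overlap (of its 297.25 mm²) is removed, clipping the outline — area = 44.00 mm²; (whole slice rotated 5° about Z — lengths, areas and connectivity unchanged). So its area = 44.00 mm². Layer 92 is larger (208.00 vs 44.00 mm²).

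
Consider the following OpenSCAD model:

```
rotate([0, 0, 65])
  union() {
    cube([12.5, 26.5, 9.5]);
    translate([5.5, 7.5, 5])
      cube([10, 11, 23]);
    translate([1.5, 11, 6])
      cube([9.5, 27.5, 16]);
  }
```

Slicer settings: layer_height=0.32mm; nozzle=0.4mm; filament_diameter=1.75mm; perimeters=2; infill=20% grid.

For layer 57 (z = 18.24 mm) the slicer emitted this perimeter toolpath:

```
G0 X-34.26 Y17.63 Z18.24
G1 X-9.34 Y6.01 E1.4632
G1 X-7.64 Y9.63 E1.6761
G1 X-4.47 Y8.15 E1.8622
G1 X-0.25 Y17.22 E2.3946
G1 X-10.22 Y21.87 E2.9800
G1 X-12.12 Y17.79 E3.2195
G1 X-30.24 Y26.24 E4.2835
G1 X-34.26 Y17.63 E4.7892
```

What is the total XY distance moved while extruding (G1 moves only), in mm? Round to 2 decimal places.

89.99 mm

Sum the Euclidean lengths of each G1 segment: total = 89.99 mm.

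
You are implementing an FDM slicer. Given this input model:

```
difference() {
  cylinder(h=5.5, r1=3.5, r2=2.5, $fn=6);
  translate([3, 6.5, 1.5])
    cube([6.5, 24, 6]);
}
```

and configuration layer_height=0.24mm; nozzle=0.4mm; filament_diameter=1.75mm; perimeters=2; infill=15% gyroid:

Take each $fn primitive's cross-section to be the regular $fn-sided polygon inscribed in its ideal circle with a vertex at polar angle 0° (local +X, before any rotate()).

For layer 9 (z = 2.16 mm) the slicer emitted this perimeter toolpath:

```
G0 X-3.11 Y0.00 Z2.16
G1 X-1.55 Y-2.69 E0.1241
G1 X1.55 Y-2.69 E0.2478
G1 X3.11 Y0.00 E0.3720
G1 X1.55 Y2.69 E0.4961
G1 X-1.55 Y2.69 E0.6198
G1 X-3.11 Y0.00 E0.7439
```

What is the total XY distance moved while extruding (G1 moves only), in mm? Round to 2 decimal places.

18.64 mm

Sum the Euclidean lengths of each G1 segment: total = 18.64 mm.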